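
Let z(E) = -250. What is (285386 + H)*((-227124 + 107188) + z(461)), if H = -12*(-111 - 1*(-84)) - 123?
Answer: -34323559182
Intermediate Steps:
H = 201 (H = -12*(-111 + 84) - 123 = -12*(-27) - 123 = 324 - 123 = 201)
(285386 + H)*((-227124 + 107188) + z(461)) = (285386 + 201)*((-227124 + 107188) - 250) = 285587*(-119936 - 250) = 285587*(-120186) = -34323559182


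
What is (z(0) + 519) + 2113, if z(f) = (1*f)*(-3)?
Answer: 2632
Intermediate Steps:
z(f) = -3*f (z(f) = f*(-3) = -3*f)
(z(0) + 519) + 2113 = (-3*0 + 519) + 2113 = (0 + 519) + 2113 = 519 + 2113 = 2632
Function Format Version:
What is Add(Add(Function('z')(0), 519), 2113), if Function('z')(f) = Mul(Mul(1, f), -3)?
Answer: 2632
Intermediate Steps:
Function('z')(f) = Mul(-3, f) (Function('z')(f) = Mul(f, -3) = Mul(-3, f))
Add(Add(Function('z')(0), 519), 2113) = Add(Add(Mul(-3, 0), 519), 2113) = Add(Add(0, 519), 2113) = Add(519, 2113) = 2632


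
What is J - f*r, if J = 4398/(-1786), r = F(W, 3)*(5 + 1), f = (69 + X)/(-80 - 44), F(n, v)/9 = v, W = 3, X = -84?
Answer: -1221333/55366 ≈ -22.059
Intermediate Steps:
F(n, v) = 9*v
f = 15/124 (f = (69 - 84)/(-80 - 44) = -15/(-124) = -15*(-1/124) = 15/124 ≈ 0.12097)
r = 162 (r = (9*3)*(5 + 1) = 27*6 = 162)
J = -2199/893 (J = 4398*(-1/1786) = -2199/893 ≈ -2.4625)
J - f*r = -2199/893 - 15*162/124 = -2199/893 - 1*1215/62 = -2199/893 - 1215/62 = -1221333/55366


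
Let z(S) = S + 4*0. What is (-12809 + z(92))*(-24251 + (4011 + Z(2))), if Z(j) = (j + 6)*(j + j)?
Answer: 256985136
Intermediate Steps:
z(S) = S (z(S) = S + 0 = S)
Z(j) = 2*j*(6 + j) (Z(j) = (6 + j)*(2*j) = 2*j*(6 + j))
(-12809 + z(92))*(-24251 + (4011 + Z(2))) = (-12809 + 92)*(-24251 + (4011 + 2*2*(6 + 2))) = -12717*(-24251 + (4011 + 2*2*8)) = -12717*(-24251 + (4011 + 32)) = -12717*(-24251 + 4043) = -12717*(-20208) = 256985136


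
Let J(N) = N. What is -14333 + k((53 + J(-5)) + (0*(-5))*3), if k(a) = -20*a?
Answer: -15293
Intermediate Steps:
-14333 + k((53 + J(-5)) + (0*(-5))*3) = -14333 - 20*((53 - 5) + (0*(-5))*3) = -14333 - 20*(48 + 0*3) = -14333 - 20*(48 + 0) = -14333 - 20*48 = -14333 - 960 = -15293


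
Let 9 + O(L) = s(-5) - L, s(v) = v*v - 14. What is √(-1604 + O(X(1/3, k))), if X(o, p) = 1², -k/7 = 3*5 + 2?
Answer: I*√1603 ≈ 40.037*I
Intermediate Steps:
k = -119 (k = -7*(3*5 + 2) = -7*(15 + 2) = -7*17 = -119)
X(o, p) = 1
s(v) = -14 + v² (s(v) = v² - 14 = -14 + v²)
O(L) = 2 - L (O(L) = -9 + ((-14 + (-5)²) - L) = -9 + ((-14 + 25) - L) = -9 + (11 - L) = 2 - L)
√(-1604 + O(X(1/3, k))) = √(-1604 + (2 - 1*1)) = √(-1604 + (2 - 1)) = √(-1604 + 1) = √(-1603) = I*√1603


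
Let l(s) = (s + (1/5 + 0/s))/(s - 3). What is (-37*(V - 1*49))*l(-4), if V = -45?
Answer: 66082/35 ≈ 1888.1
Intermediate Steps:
l(s) = (1/5 + s)/(-3 + s) (l(s) = (s + (1*(1/5) + 0))/(-3 + s) = (s + (1/5 + 0))/(-3 + s) = (s + 1/5)/(-3 + s) = (1/5 + s)/(-3 + s))
(-37*(V - 1*49))*l(-4) = (-37*(-45 - 1*49))*((1/5 - 4)/(-3 - 4)) = (-37*(-45 - 49))*(-19/5/(-7)) = (-37*(-94))*(-1/7*(-19/5)) = 3478*(19/35) = 66082/35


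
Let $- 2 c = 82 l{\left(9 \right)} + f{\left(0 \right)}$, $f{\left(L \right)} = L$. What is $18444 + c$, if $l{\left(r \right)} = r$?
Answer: $18075$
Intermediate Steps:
$c = -369$ ($c = - \frac{82 \cdot 9 + 0}{2} = - \frac{738 + 0}{2} = \left(- \frac{1}{2}\right) 738 = -369$)
$18444 + c = 18444 - 369 = 18075$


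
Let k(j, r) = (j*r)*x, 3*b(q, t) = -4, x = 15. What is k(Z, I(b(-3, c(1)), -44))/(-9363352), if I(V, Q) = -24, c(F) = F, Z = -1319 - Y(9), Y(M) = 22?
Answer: -60345/1170419 ≈ -0.051558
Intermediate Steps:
Z = -1341 (Z = -1319 - 1*22 = -1319 - 22 = -1341)
b(q, t) = -4/3 (b(q, t) = (⅓)*(-4) = -4/3)
k(j, r) = 15*j*r (k(j, r) = (j*r)*15 = 15*j*r)
k(Z, I(b(-3, c(1)), -44))/(-9363352) = (15*(-1341)*(-24))/(-9363352) = 482760*(-1/9363352) = -60345/1170419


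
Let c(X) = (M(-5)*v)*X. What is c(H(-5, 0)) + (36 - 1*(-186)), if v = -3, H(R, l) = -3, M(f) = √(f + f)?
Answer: 222 + 9*I*√10 ≈ 222.0 + 28.461*I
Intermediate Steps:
M(f) = √2*√f (M(f) = √(2*f) = √2*√f)
c(X) = -3*I*X*√10 (c(X) = ((√2*√(-5))*(-3))*X = ((√2*(I*√5))*(-3))*X = ((I*√10)*(-3))*X = (-3*I*√10)*X = -3*I*X*√10)
c(H(-5, 0)) + (36 - 1*(-186)) = -3*I*(-3)*√10 + (36 - 1*(-186)) = 9*I*√10 + (36 + 186) = 9*I*√10 + 222 = 222 + 9*I*√10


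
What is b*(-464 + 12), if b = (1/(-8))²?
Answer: -113/16 ≈ -7.0625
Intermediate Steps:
b = 1/64 (b = (-⅛)² = 1/64 ≈ 0.015625)
b*(-464 + 12) = (-464 + 12)/64 = (1/64)*(-452) = -113/16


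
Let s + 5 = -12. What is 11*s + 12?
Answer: -175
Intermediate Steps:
s = -17 (s = -5 - 12 = -17)
11*s + 12 = 11*(-17) + 12 = -187 + 12 = -175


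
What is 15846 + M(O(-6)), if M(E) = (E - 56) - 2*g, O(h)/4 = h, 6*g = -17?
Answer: 47315/3 ≈ 15772.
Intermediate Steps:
g = -17/6 (g = (⅙)*(-17) = -17/6 ≈ -2.8333)
O(h) = 4*h
M(E) = -151/3 + E (M(E) = (E - 56) - 2*(-17/6) = (-56 + E) + 17/3 = -151/3 + E)
15846 + M(O(-6)) = 15846 + (-151/3 + 4*(-6)) = 15846 + (-151/3 - 24) = 15846 - 223/3 = 47315/3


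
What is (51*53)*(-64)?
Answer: -172992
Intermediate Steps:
(51*53)*(-64) = 2703*(-64) = -172992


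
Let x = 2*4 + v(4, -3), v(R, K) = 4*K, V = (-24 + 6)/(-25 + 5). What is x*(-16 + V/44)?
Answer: 7031/110 ≈ 63.918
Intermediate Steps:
V = 9/10 (V = -18/(-20) = -18*(-1/20) = 9/10 ≈ 0.90000)
x = -4 (x = 2*4 + 4*(-3) = 8 - 12 = -4)
x*(-16 + V/44) = -4*(-16 + (9/10)/44) = -4*(-16 + (9/10)*(1/44)) = -4*(-16 + 9/440) = -4*(-7031/440) = 7031/110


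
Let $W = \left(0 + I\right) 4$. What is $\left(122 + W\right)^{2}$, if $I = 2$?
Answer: $16900$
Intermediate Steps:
$W = 8$ ($W = \left(0 + 2\right) 4 = 2 \cdot 4 = 8$)
$\left(122 + W\right)^{2} = \left(122 + 8\right)^{2} = 130^{2} = 16900$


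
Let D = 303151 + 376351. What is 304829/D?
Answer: 304829/679502 ≈ 0.44861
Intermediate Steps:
D = 679502
304829/D = 304829/679502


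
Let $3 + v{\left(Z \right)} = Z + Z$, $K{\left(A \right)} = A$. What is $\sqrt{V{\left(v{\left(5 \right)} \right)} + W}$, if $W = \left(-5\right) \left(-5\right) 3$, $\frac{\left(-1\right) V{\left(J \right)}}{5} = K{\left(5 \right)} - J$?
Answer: $\sqrt{85} \approx 9.2195$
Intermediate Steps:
$v{\left(Z \right)} = -3 + 2 Z$ ($v{\left(Z \right)} = -3 + \left(Z + Z\right) = -3 + 2 Z$)
$V{\left(J \right)} = -25 + 5 J$ ($V{\left(J \right)} = - 5 \left(5 - J\right) = -25 + 5 J$)
$W = 75$ ($W = 25 \cdot 3 = 75$)
$\sqrt{V{\left(v{\left(5 \right)} \right)} + W} = \sqrt{\left(-25 + 5 \left(-3 + 2 \cdot 5\right)\right) + 75} = \sqrt{\left(-25 + 5 \left(-3 + 10\right)\right) + 75} = \sqrt{\left(-25 + 5 \cdot 7\right) + 75} = \sqrt{\left(-25 + 35\right) + 75} = \sqrt{10 + 75} = \sqrt{85}$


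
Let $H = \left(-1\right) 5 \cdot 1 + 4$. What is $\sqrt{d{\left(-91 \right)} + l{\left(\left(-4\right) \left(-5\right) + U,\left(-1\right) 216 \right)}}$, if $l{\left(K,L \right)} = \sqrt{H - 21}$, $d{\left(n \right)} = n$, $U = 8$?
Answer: $\sqrt{-91 + i \sqrt{22}} \approx 0.2458 + 9.5426 i$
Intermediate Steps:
$H = -1$ ($H = \left(-5\right) 1 + 4 = -5 + 4 = -1$)
$l{\left(K,L \right)} = i \sqrt{22}$ ($l{\left(K,L \right)} = \sqrt{-1 - 21} = \sqrt{-22} = i \sqrt{22}$)
$\sqrt{d{\left(-91 \right)} + l{\left(\left(-4\right) \left(-5\right) + U,\left(-1\right) 216 \right)}} = \sqrt{-91 + i \sqrt{22}}$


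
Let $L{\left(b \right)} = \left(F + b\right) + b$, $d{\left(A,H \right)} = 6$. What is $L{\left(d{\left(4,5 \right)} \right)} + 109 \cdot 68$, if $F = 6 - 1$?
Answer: $7429$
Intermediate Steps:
$F = 5$ ($F = 6 - 1 = 5$)
$L{\left(b \right)} = 5 + 2 b$ ($L{\left(b \right)} = \left(5 + b\right) + b = 5 + 2 b$)
$L{\left(d{\left(4,5 \right)} \right)} + 109 \cdot 68 = \left(5 + 2 \cdot 6\right) + 109 \cdot 68 = \left(5 + 12\right) + 7412 = 17 + 7412 = 7429$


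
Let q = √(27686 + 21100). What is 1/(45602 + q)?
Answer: 22801/1039746809 - √48786/2079493618 ≈ 2.1823e-5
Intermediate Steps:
q = √48786 ≈ 220.88
1/(45602 + q) = 1/(45602 + √48786)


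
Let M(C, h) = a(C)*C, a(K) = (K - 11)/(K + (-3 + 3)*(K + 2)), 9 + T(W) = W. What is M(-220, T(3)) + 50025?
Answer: 49794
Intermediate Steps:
T(W) = -9 + W
a(K) = (-11 + K)/K (a(K) = (-11 + K)/(K + 0*(2 + K)) = (-11 + K)/(K + 0) = (-11 + K)/K)
M(C, h) = -11 + C (M(C, h) = ((-11 + C)/C)*C = -11 + C)
M(-220, T(3)) + 50025 = (-11 - 220) + 50025 = -231 + 50025 = 49794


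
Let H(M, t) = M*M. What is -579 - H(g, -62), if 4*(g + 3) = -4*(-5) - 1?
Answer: -9313/16 ≈ -582.06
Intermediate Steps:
g = 7/4 (g = -3 + (-4*(-5) - 1)/4 = -3 + (20 - 1)/4 = -3 + (1/4)*19 = -3 + 19/4 = 7/4 ≈ 1.7500)
H(M, t) = M**2
-579 - H(g, -62) = -579 - (7/4)**2 = -579 - 1*49/16 = -579 - 49/16 = -9313/16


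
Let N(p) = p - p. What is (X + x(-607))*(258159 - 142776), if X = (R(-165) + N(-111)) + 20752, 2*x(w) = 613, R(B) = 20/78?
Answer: 63175384763/26 ≈ 2.4298e+9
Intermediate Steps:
R(B) = 10/39 (R(B) = 20*(1/78) = 10/39)
x(w) = 613/2 (x(w) = (½)*613 = 613/2)
N(p) = 0
X = 809338/39 (X = (10/39 + 0) + 20752 = 10/39 + 20752 = 809338/39 ≈ 20752.)
(X + x(-607))*(258159 - 142776) = (809338/39 + 613/2)*(258159 - 142776) = (1642583/78)*115383 = 63175384763/26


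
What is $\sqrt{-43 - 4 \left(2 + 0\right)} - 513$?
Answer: $-513 + i \sqrt{51} \approx -513.0 + 7.1414 i$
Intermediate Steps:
$\sqrt{-43 - 4 \left(2 + 0\right)} - 513 = \sqrt{-43 - 8} - 513 = \sqrt{-51} - 513 = i \sqrt{51} - 513 = -513 + i \sqrt{51}$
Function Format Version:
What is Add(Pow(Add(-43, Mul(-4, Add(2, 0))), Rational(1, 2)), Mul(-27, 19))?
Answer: Add(-513, Mul(I, Pow(51, Rational(1, 2)))) ≈ Add(-513.00, Mul(7.1414, I))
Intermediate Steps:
Add(Pow(Add(-43, Mul(-4, Add(2, 0))), Rational(1, 2)), Mul(-27, 19)) = Add(Pow(Add(-43, Mul(-4, 2)), Rational(1, 2)), -513) = Add(Pow(Add(-43, -8), Rational(1, 2)), -513) = Add(Pow(-51, Rational(1, 2)), -513) = Add(Mul(I, Pow(51, Rational(1, 2))), -513) = Add(-513, Mul(I, Pow(51, Rational(1, 2))))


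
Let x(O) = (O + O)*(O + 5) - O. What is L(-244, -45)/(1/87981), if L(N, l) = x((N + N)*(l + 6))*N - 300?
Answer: -15555366530648604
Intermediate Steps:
x(O) = -O + 2*O*(5 + O) (x(O) = (2*O)*(5 + O) - O = 2*O*(5 + O) - O = -O + 2*O*(5 + O))
L(N, l) = -300 + 2*N²*(6 + l)*(9 + 4*N*(6 + l)) (L(N, l) = (((N + N)*(l + 6))*(9 + 2*((N + N)*(l + 6))))*N - 300 = (((2*N)*(6 + l))*(9 + 2*((2*N)*(6 + l))))*N - 300 = ((2*N*(6 + l))*(9 + 2*(2*N*(6 + l))))*N - 300 = ((2*N*(6 + l))*(9 + 4*N*(6 + l)))*N - 300 = (2*N*(6 + l)*(9 + 4*N*(6 + l)))*N - 300 = 2*N²*(6 + l)*(9 + 4*N*(6 + l)) - 300 = -300 + 2*N²*(6 + l)*(9 + 4*N*(6 + l)))
L(-244, -45)/(1/87981) = (-300 + 2*(-244)²*(6 - 45)*(9 + 4*(-244)*(6 - 45)))/(1/87981) = (-300 + 2*59536*(-39)*(9 + 4*(-244)*(-39)))/(1/87981) = (-300 + 2*59536*(-39)*(9 + 38064))*87981 = (-300 + 2*59536*(-39)*38073)*87981 = (-300 - 176803701984)*87981 = -176803702284*87981 = -15555366530648604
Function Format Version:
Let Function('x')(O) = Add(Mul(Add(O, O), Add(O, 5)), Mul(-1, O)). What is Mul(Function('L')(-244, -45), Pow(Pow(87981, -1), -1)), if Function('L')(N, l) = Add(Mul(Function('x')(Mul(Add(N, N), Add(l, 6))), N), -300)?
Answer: -15555366530648604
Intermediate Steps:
Function('x')(O) = Add(Mul(-1, O), Mul(2, O, Add(5, O))) (Function('x')(O) = Add(Mul(Mul(2, O), Add(5, O)), Mul(-1, O)) = Add(Mul(2, O, Add(5, O)), Mul(-1, O)) = Add(Mul(-1, O), Mul(2, O, Add(5, O))))
Function('L')(N, l) = Add(-300, Mul(2, Pow(N, 2), Add(6, l), Add(9, Mul(4, N, Add(6, l))))) (Function('L')(N, l) = Add(Mul(Mul(Mul(Add(N, N), Add(l, 6)), Add(9, Mul(2, Mul(Add(N, N), Add(l, 6))))), N), -300) = Add(Mul(Mul(Mul(Mul(2, N), Add(6, l)), Add(9, Mul(2, Mul(Mul(2, N), Add(6, l))))), N), -300) = Add(Mul(Mul(Mul(2, N, Add(6, l)), Add(9, Mul(2, Mul(2, N, Add(6, l))))), N), -300) = Add(Mul(Mul(Mul(2, N, Add(6, l)), Add(9, Mul(4, N, Add(6, l)))), N), -300) = Add(Mul(Mul(2, N, Add(6, l), Add(9, Mul(4, N, Add(6, l)))), N), -300) = Add(Mul(2, Pow(N, 2), Add(6, l), Add(9, Mul(4, N, Add(6, l)))), -300) = Add(-300, Mul(2, Pow(N, 2), Add(6, l), Add(9, Mul(4, N, Add(6, l))))))
Mul(Function('L')(-244, -45), Pow(Pow(87981, -1), -1)) = Mul(Add(-300, Mul(2, Pow(-244, 2), Add(6, -45), Add(9, Mul(4, -244, Add(6, -45))))), Pow(Pow(87981, -1), -1)) = Mul(Add(-300, Mul(2, 59536, -39, Add(9, Mul(4, -244, -39)))), Pow(Rational(1, 87981), -1)) = Mul(Add(-300, Mul(2, 59536, -39, Add(9, 38064))), 87981) = Mul(Add(-300, Mul(2, 59536, -39, 38073)), 87981) = Mul(Add(-300, -176803701984), 87981) = Mul(-176803702284, 87981) = -15555366530648604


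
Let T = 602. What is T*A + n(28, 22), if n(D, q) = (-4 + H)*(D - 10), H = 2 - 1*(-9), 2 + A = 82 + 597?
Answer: 407680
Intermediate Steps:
A = 677 (A = -2 + (82 + 597) = -2 + 679 = 677)
H = 11 (H = 2 + 9 = 11)
n(D, q) = -70 + 7*D (n(D, q) = (-4 + 11)*(D - 10) = 7*(-10 + D) = -70 + 7*D)
T*A + n(28, 22) = 602*677 + (-70 + 7*28) = 407554 + (-70 + 196) = 407554 + 126 = 407680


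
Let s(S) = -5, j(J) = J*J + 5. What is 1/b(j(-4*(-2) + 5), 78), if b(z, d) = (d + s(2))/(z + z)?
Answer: 348/73 ≈ 4.7671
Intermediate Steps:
j(J) = 5 + J**2 (j(J) = J**2 + 5 = 5 + J**2)
b(z, d) = (-5 + d)/(2*z) (b(z, d) = (d - 5)/(z + z) = (-5 + d)/((2*z)) = (-5 + d)*(1/(2*z)) = (-5 + d)/(2*z))
1/b(j(-4*(-2) + 5), 78) = 1/((-5 + 78)/(2*(5 + (-4*(-2) + 5)**2))) = 1/((1/2)*73/(5 + (8 + 5)**2)) = 1/((1/2)*73/(5 + 13**2)) = 1/((1/2)*73/(5 + 169)) = 1/((1/2)*73/174) = 1/((1/2)*(1/174)*73) = 1/(73/348) = 348/73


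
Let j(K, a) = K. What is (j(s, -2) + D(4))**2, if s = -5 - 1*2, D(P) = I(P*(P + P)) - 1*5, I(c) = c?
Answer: 400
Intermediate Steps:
D(P) = -5 + 2*P**2 (D(P) = P*(P + P) - 1*5 = P*(2*P) - 5 = 2*P**2 - 5 = -5 + 2*P**2)
s = -7 (s = -5 - 2 = -7)
(j(s, -2) + D(4))**2 = (-7 + (-5 + 2*4**2))**2 = (-7 + (-5 + 2*16))**2 = (-7 + (-5 + 32))**2 = (-7 + 27)**2 = 20**2 = 400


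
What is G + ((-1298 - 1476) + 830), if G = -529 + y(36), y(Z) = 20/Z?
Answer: -22252/9 ≈ -2472.4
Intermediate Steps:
G = -4756/9 (G = -529 + 20/36 = -529 + 20*(1/36) = -529 + 5/9 = -4756/9 ≈ -528.44)
G + ((-1298 - 1476) + 830) = -4756/9 + ((-1298 - 1476) + 830) = -4756/9 + (-2774 + 830) = -4756/9 - 1944 = -22252/9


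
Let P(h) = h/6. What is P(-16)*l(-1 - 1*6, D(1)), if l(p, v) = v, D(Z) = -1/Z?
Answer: 8/3 ≈ 2.6667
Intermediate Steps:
P(h) = h/6 (P(h) = h*(⅙) = h/6)
P(-16)*l(-1 - 1*6, D(1)) = ((⅙)*(-16))*(-1/1) = -(-8)/3 = -8/3*(-1) = 8/3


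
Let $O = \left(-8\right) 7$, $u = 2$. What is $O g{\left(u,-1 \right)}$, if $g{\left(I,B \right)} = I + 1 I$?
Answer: $-224$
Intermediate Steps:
$g{\left(I,B \right)} = 2 I$ ($g{\left(I,B \right)} = I + I = 2 I$)
$O = -56$
$O g{\left(u,-1 \right)} = - 56 \cdot 2 \cdot 2 = \left(-56\right) 4 = -224$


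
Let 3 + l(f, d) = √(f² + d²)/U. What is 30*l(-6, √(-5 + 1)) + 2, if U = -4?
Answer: -88 - 30*√2 ≈ -130.43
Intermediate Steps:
l(f, d) = -3 - √(d² + f²)/4 (l(f, d) = -3 + √(f² + d²)/(-4) = -3 + √(d² + f²)*(-¼) = -3 - √(d² + f²)/4)
30*l(-6, √(-5 + 1)) + 2 = 30*(-3 - √((√(-5 + 1))² + (-6)²)/4) + 2 = 30*(-3 - √((√(-4))² + 36)/4) + 2 = 30*(-3 - √((2*I)² + 36)/4) + 2 = 30*(-3 - √(-4 + 36)/4) + 2 = 30*(-3 - √2) + 2 = (-90 - 30*√2) + 2 = -88 - 30*√2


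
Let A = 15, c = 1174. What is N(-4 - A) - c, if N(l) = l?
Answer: -1193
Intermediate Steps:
N(-4 - A) - c = (-4 - 1*15) - 1*1174 = (-4 - 15) - 1174 = -19 - 1174 = -1193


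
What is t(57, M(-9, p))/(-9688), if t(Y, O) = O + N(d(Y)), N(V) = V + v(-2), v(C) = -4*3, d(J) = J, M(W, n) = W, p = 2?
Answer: -9/2422 ≈ -0.0037159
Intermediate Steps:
v(C) = -12
N(V) = -12 + V (N(V) = V - 12 = -12 + V)
t(Y, O) = -12 + O + Y (t(Y, O) = O + (-12 + Y) = -12 + O + Y)
t(57, M(-9, p))/(-9688) = (-12 - 9 + 57)/(-9688) = 36*(-1/9688) = -9/2422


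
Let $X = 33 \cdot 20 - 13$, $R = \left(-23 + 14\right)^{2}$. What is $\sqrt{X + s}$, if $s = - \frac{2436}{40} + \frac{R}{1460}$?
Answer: $\frac{\sqrt{312362255}}{730} \approx 24.211$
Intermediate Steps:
$R = 81$ ($R = \left(-9\right)^{2} = 81$)
$s = - \frac{88833}{1460}$ ($s = - \frac{2436}{40} + \frac{81}{1460} = \left(-2436\right) \frac{1}{40} + 81 \cdot \frac{1}{1460} = - \frac{609}{10} + \frac{81}{1460} = - \frac{88833}{1460} \approx -60.845$)
$X = 647$ ($X = 660 - 13 = 647$)
$\sqrt{X + s} = \sqrt{647 - \frac{88833}{1460}} = \sqrt{\frac{855787}{1460}} = \frac{\sqrt{312362255}}{730}$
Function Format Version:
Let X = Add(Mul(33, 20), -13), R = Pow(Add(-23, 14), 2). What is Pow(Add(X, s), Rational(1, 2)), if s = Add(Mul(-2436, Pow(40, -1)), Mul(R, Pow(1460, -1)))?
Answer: Mul(Rational(1, 730), Pow(312362255, Rational(1, 2))) ≈ 24.211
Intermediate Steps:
R = 81 (R = Pow(-9, 2) = 81)
s = Rational(-88833, 1460) (s = Add(Mul(-2436, Pow(40, -1)), Mul(81, Pow(1460, -1))) = Add(Mul(-2436, Rational(1, 40)), Mul(81, Rational(1, 1460))) = Add(Rational(-609, 10), Rational(81, 1460)) = Rational(-88833, 1460) ≈ -60.845)
X = 647 (X = Add(660, -13) = 647)
Pow(Add(X, s), Rational(1, 2)) = Pow(Add(647, Rational(-88833, 1460)), Rational(1, 2)) = Pow(Rational(855787, 1460), Rational(1, 2)) = Mul(Rational(1, 730), Pow(312362255, Rational(1, 2)))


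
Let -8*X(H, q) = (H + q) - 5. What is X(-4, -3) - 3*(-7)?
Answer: 45/2 ≈ 22.500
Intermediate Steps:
X(H, q) = 5/8 - H/8 - q/8 (X(H, q) = -((H + q) - 5)/8 = -(-5 + H + q)/8 = 5/8 - H/8 - q/8)
X(-4, -3) - 3*(-7) = (5/8 - ⅛*(-4) - ⅛*(-3)) - 3*(-7) = (5/8 + ½ + 3/8) + 21 = 3/2 + 21 = 45/2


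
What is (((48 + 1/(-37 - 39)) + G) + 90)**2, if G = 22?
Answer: 147841281/5776 ≈ 25596.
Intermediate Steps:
(((48 + 1/(-37 - 39)) + G) + 90)**2 = (((48 + 1/(-37 - 39)) + 22) + 90)**2 = (((48 + 1/(-76)) + 22) + 90)**2 = (((48 - 1/76) + 22) + 90)**2 = ((3647/76 + 22) + 90)**2 = (5319/76 + 90)**2 = (12159/76)**2 = 147841281/5776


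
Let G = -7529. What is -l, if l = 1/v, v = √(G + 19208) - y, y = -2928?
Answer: -976/2853835 + √11679/8561505 ≈ -0.00032937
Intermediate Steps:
v = 2928 + √11679 (v = √(-7529 + 19208) - 1*(-2928) = √11679 + 2928 = 2928 + √11679 ≈ 3036.1)
l = 1/(2928 + √11679) ≈ 0.00032937
-l = -(976/2853835 - √11679/8561505) = -976/2853835 + √11679/8561505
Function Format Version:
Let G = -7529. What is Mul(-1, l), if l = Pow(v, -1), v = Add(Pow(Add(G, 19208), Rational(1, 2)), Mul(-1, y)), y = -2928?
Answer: Add(Rational(-976, 2853835), Mul(Rational(1, 8561505), Pow(11679, Rational(1, 2)))) ≈ -0.00032937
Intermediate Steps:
v = Add(2928, Pow(11679, Rational(1, 2))) (v = Add(Pow(Add(-7529, 19208), Rational(1, 2)), Mul(-1, -2928)) = Add(Pow(11679, Rational(1, 2)), 2928) = Add(2928, Pow(11679, Rational(1, 2))) ≈ 3036.1)
l = Pow(Add(2928, Pow(11679, Rational(1, 2))), -1) ≈ 0.00032937
Mul(-1, l) = Mul(-1, Add(Rational(976, 2853835), Mul(Rational(-1, 8561505), Pow(11679, Rational(1, 2))))) = Add(Rational(-976, 2853835), Mul(Rational(1, 8561505), Pow(11679, Rational(1, 2))))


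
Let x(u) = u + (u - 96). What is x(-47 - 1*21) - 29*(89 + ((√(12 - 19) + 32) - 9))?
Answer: -3480 - 29*I*√7 ≈ -3480.0 - 76.727*I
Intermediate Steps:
x(u) = -96 + 2*u (x(u) = u + (-96 + u) = -96 + 2*u)
x(-47 - 1*21) - 29*(89 + ((√(12 - 19) + 32) - 9)) = (-96 + 2*(-47 - 1*21)) - 29*(89 + ((√(12 - 19) + 32) - 9)) = (-96 + 2*(-47 - 21)) - 29*(89 + ((√(-7) + 32) - 9)) = (-96 + 2*(-68)) - 29*(89 + ((I*√7 + 32) - 9)) = (-96 - 136) - 29*(89 + ((32 + I*√7) - 9)) = -232 - 29*(89 + (23 + I*√7)) = -232 - 29*(112 + I*√7) = -232 - (3248 + 29*I*√7) = -232 + (-3248 - 29*I*√7) = -3480 - 29*I*√7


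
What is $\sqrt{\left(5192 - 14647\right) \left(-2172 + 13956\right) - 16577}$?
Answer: $i \sqrt{111434297} \approx 10556.0 i$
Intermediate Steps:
$\sqrt{\left(5192 - 14647\right) \left(-2172 + 13956\right) - 16577} = \sqrt{\left(-9455\right) 11784 - 16577} = \sqrt{-111417720 - 16577} = \sqrt{-111434297} = i \sqrt{111434297}$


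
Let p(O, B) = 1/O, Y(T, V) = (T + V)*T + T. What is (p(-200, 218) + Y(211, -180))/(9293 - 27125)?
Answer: -450133/1188800 ≈ -0.37864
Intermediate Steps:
Y(T, V) = T + T*(T + V) (Y(T, V) = T*(T + V) + T = T + T*(T + V))
(p(-200, 218) + Y(211, -180))/(9293 - 27125) = (1/(-200) + 211*(1 + 211 - 180))/(9293 - 27125) = (-1/200 + 211*32)/(-17832) = (-1/200 + 6752)*(-1/17832) = (1350399/200)*(-1/17832) = -450133/1188800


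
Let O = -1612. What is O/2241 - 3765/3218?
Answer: -13624781/7211538 ≈ -1.8893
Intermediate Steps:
O/2241 - 3765/3218 = -1612/2241 - 3765/3218 = -13624781/7211538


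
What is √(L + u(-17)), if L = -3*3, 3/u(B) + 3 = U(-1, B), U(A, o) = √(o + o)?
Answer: √3*√((10 - 3*I*√34)/(-3 + I*√34)) ≈ 0.067011 - 3.0354*I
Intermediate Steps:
U(A, o) = √2*√o (U(A, o) = √(2*o) = √2*√o)
u(B) = 3/(-3 + √2*√B)
L = -9
√(L + u(-17)) = √(-9 + 3/(-3 + √2*√(-17))) = √(-9 + 3/(-3 + √2*(I*√17))) = √(-9 + 3/(-3 + I*√34))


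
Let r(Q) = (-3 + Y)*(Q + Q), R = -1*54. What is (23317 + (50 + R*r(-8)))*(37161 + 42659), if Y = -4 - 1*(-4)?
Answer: 1658260500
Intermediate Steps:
Y = 0 (Y = -4 + 4 = 0)
R = -54
r(Q) = -6*Q (r(Q) = (-3 + 0)*(Q + Q) = -6*Q)
(23317 + (50 + R*r(-8)))*(37161 + 42659) = (23317 + (50 - (-324)*(-8)))*(37161 + 42659) = (23317 + (50 - 54*48))*79820 = (23317 + (50 - 2592))*79820 = (23317 - 2542)*79820 = 20775*79820 = 1658260500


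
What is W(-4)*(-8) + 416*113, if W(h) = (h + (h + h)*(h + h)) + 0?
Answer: 46528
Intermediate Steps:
W(h) = h + 4*h**2 (W(h) = (h + (2*h)*(2*h)) + 0 = (h + 4*h**2) + 0 = h + 4*h**2)
W(-4)*(-8) + 416*113 = -4*(1 + 4*(-4))*(-8) + 416*113 = -4*(1 - 16)*(-8) + 47008 = -4*(-15)*(-8) + 47008 = 60*(-8) + 47008 = -480 + 47008 = 46528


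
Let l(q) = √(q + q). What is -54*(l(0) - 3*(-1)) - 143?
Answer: -305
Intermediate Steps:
l(q) = √2*√q (l(q) = √(2*q) = √2*√q)
-54*(l(0) - 3*(-1)) - 143 = -54*(√2*√0 - 3*(-1)) - 143 = -54*(√2*0 + 3) - 143 = -54*(0 + 3) - 143 = -54*3 - 143 = -162 - 143 = -305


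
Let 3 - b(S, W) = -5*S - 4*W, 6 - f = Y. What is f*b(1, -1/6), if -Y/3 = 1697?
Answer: 37378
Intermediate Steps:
Y = -5091 (Y = -3*1697 = -5091)
f = 5097 (f = 6 - 1*(-5091) = 6 + 5091 = 5097)
b(S, W) = 3 + 4*W + 5*S (b(S, W) = 3 - (-5*S - 4*W) = 3 + (4*W + 5*S) = 3 + 4*W + 5*S)
f*b(1, -1/6) = 5097*(3 + 4*(-1/6) + 5*1) = 5097*(3 + 4*(-1*1/6) + 5) = 5097*(3 + 4*(-1/6) + 5) = 5097*(3 - 2/3 + 5) = 5097*(22/3) = 37378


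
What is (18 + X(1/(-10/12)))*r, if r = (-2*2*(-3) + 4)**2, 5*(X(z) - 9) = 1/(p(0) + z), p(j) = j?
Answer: 20608/3 ≈ 6869.3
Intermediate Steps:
X(z) = 9 + 1/(5*z) (X(z) = 9 + 1/(5*(0 + z)) = 9 + 1/(5*z))
r = 256 (r = (-4*(-3) + 4)**2 = (-1*(-12) + 4)**2 = (12 + 4)**2 = 16**2 = 256)
(18 + X(1/(-10/12)))*r = (18 + (9 + 1/(5*(1/(-10/12)))))*256 = (18 + (9 + 1/(5*(1/(-10*1/12)))))*256 = (18 + (9 + 1/(5*(1/(-5/6)))))*256 = (18 + (9 + 1/(5*(-6/5))))*256 = (18 + (9 + (1/5)*(-5/6)))*256 = (18 + (9 - 1/6))*256 = (18 + 53/6)*256 = (161/6)*256 = 20608/3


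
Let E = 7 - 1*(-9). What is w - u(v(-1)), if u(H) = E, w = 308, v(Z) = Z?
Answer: 292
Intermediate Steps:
E = 16 (E = 7 + 9 = 16)
u(H) = 16
w - u(v(-1)) = 308 - 1*16 = 308 - 16 = 292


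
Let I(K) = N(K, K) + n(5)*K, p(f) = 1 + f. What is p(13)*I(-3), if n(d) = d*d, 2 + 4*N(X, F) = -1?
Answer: -2121/2 ≈ -1060.5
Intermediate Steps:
N(X, F) = -¾ (N(X, F) = -½ + (¼)*(-1) = -½ - ¼ = -¾)
n(d) = d²
I(K) = -¾ + 25*K (I(K) = -¾ + 5²*K = -¾ + 25*K)
p(13)*I(-3) = (1 + 13)*(-¾ + 25*(-3)) = 14*(-¾ - 75) = 14*(-303/4) = -2121/2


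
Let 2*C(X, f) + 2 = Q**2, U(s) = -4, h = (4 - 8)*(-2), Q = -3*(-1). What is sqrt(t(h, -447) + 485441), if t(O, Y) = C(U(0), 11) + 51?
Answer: sqrt(1941982)/2 ≈ 696.78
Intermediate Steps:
Q = 3
h = 8 (h = -4*(-2) = 8)
C(X, f) = 7/2 (C(X, f) = -1 + (1/2)*3**2 = -1 + (1/2)*9 = -1 + 9/2 = 7/2)
t(O, Y) = 109/2 (t(O, Y) = 7/2 + 51 = 109/2)
sqrt(t(h, -447) + 485441) = sqrt(109/2 + 485441) = sqrt(970991/2) = sqrt(1941982)/2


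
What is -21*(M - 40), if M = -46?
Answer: 1806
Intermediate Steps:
-21*(M - 40) = -21*(-46 - 40) = -21*(-86) = 1806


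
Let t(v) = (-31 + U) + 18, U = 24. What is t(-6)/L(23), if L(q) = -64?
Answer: -11/64 ≈ -0.17188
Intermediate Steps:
t(v) = 11 (t(v) = (-31 + 24) + 18 = -7 + 18 = 11)
t(-6)/L(23) = 11/(-64) = 11*(-1/64) = -11/64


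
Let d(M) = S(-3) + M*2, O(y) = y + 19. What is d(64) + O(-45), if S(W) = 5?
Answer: 107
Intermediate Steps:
O(y) = 19 + y
d(M) = 5 + 2*M (d(M) = 5 + M*2 = 5 + 2*M)
d(64) + O(-45) = (5 + 2*64) + (19 - 45) = (5 + 128) - 26 = 133 - 26 = 107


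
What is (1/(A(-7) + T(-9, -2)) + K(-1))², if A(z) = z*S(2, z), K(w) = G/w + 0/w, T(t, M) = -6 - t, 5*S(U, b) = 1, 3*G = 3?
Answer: 9/64 ≈ 0.14063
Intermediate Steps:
G = 1 (G = (⅓)*3 = 1)
S(U, b) = ⅕ (S(U, b) = (⅕)*1 = ⅕)
K(w) = 1/w (K(w) = 1/w + 0/w = 1/w + 0 = 1/w)
A(z) = z/5 (A(z) = z*(⅕) = z/5)
(1/(A(-7) + T(-9, -2)) + K(-1))² = (1/((⅕)*(-7) + (-6 - 1*(-9))) + 1/(-1))² = (1/(-7/5 + (-6 + 9)) - 1)² = (1/(-7/5 + 3) - 1)² = (1/(8/5) - 1)² = (5/8 - 1)² = (-3/8)² = 9/64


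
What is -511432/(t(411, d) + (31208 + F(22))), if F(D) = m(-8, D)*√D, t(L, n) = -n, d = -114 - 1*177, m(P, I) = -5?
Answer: -16109596568/992186451 - 2557160*√22/992186451 ≈ -16.249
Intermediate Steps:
d = -291 (d = -114 - 177 = -291)
F(D) = -5*√D
-511432/(t(411, d) + (31208 + F(22))) = -511432/(-1*(-291) + (31208 - 5*√22)) = -511432/(291 + (31208 - 5*√22)) = -511432/(31499 - 5*√22)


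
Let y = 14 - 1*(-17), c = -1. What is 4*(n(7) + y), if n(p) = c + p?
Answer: 148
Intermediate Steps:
n(p) = -1 + p
y = 31 (y = 14 + 17 = 31)
4*(n(7) + y) = 4*((-1 + 7) + 31) = 4*(6 + 31) = 4*37 = 148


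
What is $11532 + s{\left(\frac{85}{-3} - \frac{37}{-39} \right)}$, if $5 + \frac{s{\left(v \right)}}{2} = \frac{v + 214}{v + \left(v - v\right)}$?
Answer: $\frac{1024245}{89} \approx 11508.0$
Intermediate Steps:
$s{\left(v \right)} = -10 + \frac{2 \left(214 + v\right)}{v}$ ($s{\left(v \right)} = -10 + 2 \frac{v + 214}{v + \left(v - v\right)} = -10 + 2 \frac{214 + v}{v + 0} = -10 + 2 \frac{214 + v}{v} = -10 + \frac{2 \left(214 + v\right)}{v}$)
$11532 + s{\left(\frac{85}{-3} - \frac{37}{-39} \right)} = 11532 + \left(-8 + \frac{428}{\frac{85}{-3} - \frac{37}{-39}}\right) = 11532 + \left(-8 + \frac{428}{85 \left(- \frac{1}{3}\right) - - \frac{37}{39}}\right) = 11532 + \left(-8 + \frac{428}{- \frac{85}{3} + \frac{37}{39}}\right) = 11532 + \left(-8 + \frac{428}{- \frac{356}{13}}\right) = 11532 + \left(-8 + 428 \left(- \frac{13}{356}\right)\right) = 11532 - \frac{2103}{89} = \frac{1024245}{89}$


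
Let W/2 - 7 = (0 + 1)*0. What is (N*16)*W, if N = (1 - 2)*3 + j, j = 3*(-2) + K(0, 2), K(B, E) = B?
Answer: -2016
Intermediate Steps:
j = -6 (j = 3*(-2) + 0 = -6 + 0 = -6)
N = -9 (N = (1 - 2)*3 - 6 = -1*3 - 6 = -3 - 6 = -9)
W = 14 (W = 14 + 2*((0 + 1)*0) = 14 + 2*(1*0) = 14 + 2*0 = 14 + 0 = 14)
(N*16)*W = -9*16*14 = -144*14 = -2016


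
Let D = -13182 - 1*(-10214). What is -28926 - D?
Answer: -25958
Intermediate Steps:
D = -2968 (D = -13182 + 10214 = -2968)
-28926 - D = -28926 - 1*(-2968) = -28926 + 2968 = -25958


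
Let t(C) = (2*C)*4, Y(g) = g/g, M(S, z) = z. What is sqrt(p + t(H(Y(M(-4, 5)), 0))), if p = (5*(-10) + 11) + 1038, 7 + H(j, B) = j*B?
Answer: sqrt(943) ≈ 30.708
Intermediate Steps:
Y(g) = 1
H(j, B) = -7 + B*j (H(j, B) = -7 + j*B = -7 + B*j)
t(C) = 8*C
p = 999 (p = (-50 + 11) + 1038 = -39 + 1038 = 999)
sqrt(p + t(H(Y(M(-4, 5)), 0))) = sqrt(999 + 8*(-7 + 0*1)) = sqrt(999 + 8*(-7 + 0)) = sqrt(999 + 8*(-7)) = sqrt(999 - 56) = sqrt(943)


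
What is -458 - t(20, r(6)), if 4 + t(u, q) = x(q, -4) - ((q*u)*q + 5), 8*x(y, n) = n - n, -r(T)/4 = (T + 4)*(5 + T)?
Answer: 3871551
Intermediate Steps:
r(T) = -4*(4 + T)*(5 + T) (r(T) = -4*(T + 4)*(5 + T) = -4*(4 + T)*(5 + T))
x(y, n) = 0 (x(y, n) = (n - n)/8 = (⅛)*0 = 0)
t(u, q) = -9 - u*q² (t(u, q) = -4 + (0 - ((q*u)*q + 5)) = -4 + (0 - (u*q² + 5)) = -4 + (0 - (5 + u*q²)) = -4 + (0 + (-5 - u*q²)) = -4 + (-5 - u*q²) = -9 - u*q²)
-458 - t(20, r(6)) = -458 - (-9 - 1*20*(-80 - 36*6 - 4*6²)²) = -458 - (-9 - 1*20*(-80 - 216 - 4*36)²) = -458 - (-9 - 1*20*(-80 - 216 - 144)²) = -458 - (-9 - 1*20*(-440)²) = -458 - (-9 - 1*20*193600) = -458 - (-9 - 3872000) = -458 - 1*(-3872009) = -458 + 3872009 = 3871551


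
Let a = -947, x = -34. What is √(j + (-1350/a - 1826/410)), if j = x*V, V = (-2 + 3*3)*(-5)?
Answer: √44735069492515/194135 ≈ 34.452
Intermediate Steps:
V = -35 (V = (-2 + 9)*(-5) = 7*(-5) = -35)
j = 1190 (j = -34*(-35) = 1190)
√(j + (-1350/a - 1826/410)) = √(1190 + (-1350/(-947) - 1826/410)) = √(1190 + (-1350*(-1/947) - 1826*1/410)) = √(1190 + (1350/947 - 913/205)) = √(1190 - 587861/194135) = √(230432789/194135) = √44735069492515/194135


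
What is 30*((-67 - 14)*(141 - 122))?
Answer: -46170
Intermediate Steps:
30*((-67 - 14)*(141 - 122)) = 30*(-81*19) = 30*(-1539) = -46170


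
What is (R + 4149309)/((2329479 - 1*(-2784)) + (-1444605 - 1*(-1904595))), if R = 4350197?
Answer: 8499506/2792253 ≈ 3.0440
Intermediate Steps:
(R + 4149309)/((2329479 - 1*(-2784)) + (-1444605 - 1*(-1904595))) = (4350197 + 4149309)/((2329479 - 1*(-2784)) + (-1444605 - 1*(-1904595))) = 8499506/((2329479 + 2784) + (-1444605 + 1904595)) = 8499506/(2332263 + 459990) = 8499506/2792253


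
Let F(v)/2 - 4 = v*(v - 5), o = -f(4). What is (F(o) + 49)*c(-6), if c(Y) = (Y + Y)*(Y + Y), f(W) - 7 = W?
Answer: 58896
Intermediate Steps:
f(W) = 7 + W
c(Y) = 4*Y² (c(Y) = (2*Y)*(2*Y) = 4*Y²)
o = -11 (o = -(7 + 4) = -1*11 = -11)
F(v) = 8 + 2*v*(-5 + v) (F(v) = 8 + 2*(v*(v - 5)) = 8 + 2*(v*(-5 + v)) = 8 + 2*v*(-5 + v))
(F(o) + 49)*c(-6) = ((8 - 10*(-11) + 2*(-11)²) + 49)*(4*(-6)²) = ((8 + 110 + 2*121) + 49)*(4*36) = ((8 + 110 + 242) + 49)*144 = (360 + 49)*144 = 409*144 = 58896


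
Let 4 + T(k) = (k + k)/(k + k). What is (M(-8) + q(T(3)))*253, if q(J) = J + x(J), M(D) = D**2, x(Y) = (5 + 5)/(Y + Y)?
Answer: 45034/3 ≈ 15011.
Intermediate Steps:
x(Y) = 5/Y (x(Y) = 10/((2*Y)) = 10*(1/(2*Y)) = 5/Y)
T(k) = -3 (T(k) = -4 + (k + k)/(k + k) = -4 + (2*k)/((2*k)) = -4 + (2*k)*(1/(2*k)) = -4 + 1 = -3)
q(J) = J + 5/J
(M(-8) + q(T(3)))*253 = ((-8)**2 + (-3 + 5/(-3)))*253 = (64 + (-3 + 5*(-1/3)))*253 = (64 + (-3 - 5/3))*253 = (64 - 14/3)*253 = (178/3)*253 = 45034/3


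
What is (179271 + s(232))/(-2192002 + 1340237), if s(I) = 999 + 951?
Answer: -181221/851765 ≈ -0.21276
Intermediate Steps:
s(I) = 1950
(179271 + s(232))/(-2192002 + 1340237) = (179271 + 1950)/(-2192002 + 1340237) = 181221/(-851765) = 181221*(-1/851765) = -181221/851765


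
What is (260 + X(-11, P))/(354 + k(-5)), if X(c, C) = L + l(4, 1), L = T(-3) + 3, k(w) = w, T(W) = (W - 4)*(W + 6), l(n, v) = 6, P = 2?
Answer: 248/349 ≈ 0.71060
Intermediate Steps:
T(W) = (-4 + W)*(6 + W)
L = -18 (L = (-24 + (-3)**2 + 2*(-3)) + 3 = (-24 + 9 - 6) + 3 = -21 + 3 = -18)
X(c, C) = -12 (X(c, C) = -18 + 6 = -12)
(260 + X(-11, P))/(354 + k(-5)) = (260 - 12)/(354 - 5) = 248/349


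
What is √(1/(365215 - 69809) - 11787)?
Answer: I*√1028589075606526/295406 ≈ 108.57*I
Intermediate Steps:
√(1/(365215 - 69809) - 11787) = √(1/295406 - 11787) = √(-3481950521/295406) = I*√1028589075606526/295406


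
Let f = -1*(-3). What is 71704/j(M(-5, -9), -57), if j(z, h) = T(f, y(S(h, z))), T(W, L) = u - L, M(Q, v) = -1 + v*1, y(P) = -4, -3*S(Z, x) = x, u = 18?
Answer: 35852/11 ≈ 3259.3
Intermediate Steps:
S(Z, x) = -x/3
f = 3
M(Q, v) = -1 + v
T(W, L) = 18 - L
j(z, h) = 22 (j(z, h) = 18 - 1*(-4) = 18 + 4 = 22)
71704/j(M(-5, -9), -57) = 71704/22 = 71704*(1/22) = 35852/11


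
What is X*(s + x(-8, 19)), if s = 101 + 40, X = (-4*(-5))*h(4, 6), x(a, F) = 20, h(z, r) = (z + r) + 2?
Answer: 38640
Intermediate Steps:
h(z, r) = 2 + r + z (h(z, r) = (r + z) + 2 = 2 + r + z)
X = 240 (X = (-4*(-5))*(2 + 6 + 4) = 20*12 = 240)
s = 141
X*(s + x(-8, 19)) = 240*(141 + 20) = 240*161 = 38640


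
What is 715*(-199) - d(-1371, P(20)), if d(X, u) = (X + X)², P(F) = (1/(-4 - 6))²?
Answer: -7660849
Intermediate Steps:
P(F) = 1/100 (P(F) = (1/(-10))² = (-⅒)² = 1/100)
d(X, u) = 4*X² (d(X, u) = (2*X)² = 4*X²)
715*(-199) - d(-1371, P(20)) = 715*(-199) - 4*(-1371)² = -142285 - 4*1879641 = -142285 - 1*7518564 = -142285 - 7518564 = -7660849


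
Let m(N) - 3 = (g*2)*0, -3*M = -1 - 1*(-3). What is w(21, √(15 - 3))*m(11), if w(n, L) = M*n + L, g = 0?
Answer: -42 + 6*√3 ≈ -31.608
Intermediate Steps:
M = -⅔ (M = -(-1 - 1*(-3))/3 = -(-1 + 3)/3 = -⅓*2 = -⅔ ≈ -0.66667)
w(n, L) = L - 2*n/3 (w(n, L) = -2*n/3 + L = L - 2*n/3)
m(N) = 3 (m(N) = 3 + (0*2)*0 = 3 + 0*0 = 3 + 0 = 3)
w(21, √(15 - 3))*m(11) = (√(15 - 3) - ⅔*21)*3 = (√12 - 14)*3 = (2*√3 - 14)*3 = (-14 + 2*√3)*3 = -42 + 6*√3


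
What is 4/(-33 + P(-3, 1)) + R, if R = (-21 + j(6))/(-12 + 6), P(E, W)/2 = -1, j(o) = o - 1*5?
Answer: 338/105 ≈ 3.2190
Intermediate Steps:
j(o) = -5 + o (j(o) = o - 5 = -5 + o)
P(E, W) = -2 (P(E, W) = 2*(-1) = -2)
R = 10/3 (R = (-21 + (-5 + 6))/(-12 + 6) = (-21 + 1)/(-6) = -20*(-⅙) = 10/3 ≈ 3.3333)
4/(-33 + P(-3, 1)) + R = 4/(-33 - 2) + 10/3 = 4/(-35) + 10/3 = 4*(-1/35) + 10/3 = -4/35 + 10/3 = 338/105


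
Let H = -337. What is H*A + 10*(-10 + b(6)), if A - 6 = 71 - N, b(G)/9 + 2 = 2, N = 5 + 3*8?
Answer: -16276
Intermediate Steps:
N = 29 (N = 5 + 24 = 29)
b(G) = 0 (b(G) = -18 + 9*2 = -18 + 18 = 0)
A = 48 (A = 6 + (71 - 1*29) = 6 + (71 - 29) = 6 + 42 = 48)
H*A + 10*(-10 + b(6)) = -337*48 + 10*(-10 + 0) = -16176 + 10*(-10) = -16176 - 100 = -16276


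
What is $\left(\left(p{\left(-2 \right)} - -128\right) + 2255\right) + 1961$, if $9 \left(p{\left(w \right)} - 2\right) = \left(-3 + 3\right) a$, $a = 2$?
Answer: $4346$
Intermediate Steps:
$p{\left(w \right)} = 2$ ($p{\left(w \right)} = 2 + \frac{\left(-3 + 3\right) 2}{9} = 2 + \frac{0 \cdot 2}{9} = 2 + \frac{1}{9} \cdot 0 = 2 + 0 = 2$)
$\left(\left(p{\left(-2 \right)} - -128\right) + 2255\right) + 1961 = \left(\left(2 - -128\right) + 2255\right) + 1961 = \left(\left(2 + 128\right) + 2255\right) + 1961 = \left(130 + 2255\right) + 1961 = 2385 + 1961 = 4346$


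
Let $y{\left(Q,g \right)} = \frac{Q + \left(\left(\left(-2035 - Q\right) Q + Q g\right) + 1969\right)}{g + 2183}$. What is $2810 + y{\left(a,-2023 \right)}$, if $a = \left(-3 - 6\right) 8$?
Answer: $\frac{738489}{160} \approx 4615.6$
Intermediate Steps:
$a = -72$ ($a = \left(-9\right) 8 = -72$)
$y{\left(Q,g \right)} = \frac{1969 + Q + Q g + Q \left(-2035 - Q\right)}{2183 + g}$ ($y{\left(Q,g \right)} = \frac{Q + \left(\left(Q \left(-2035 - Q\right) + Q g\right) + 1969\right)}{2183 + g} = \frac{Q + \left(\left(Q g + Q \left(-2035 - Q\right)\right) + 1969\right)}{2183 + g} = \frac{Q + \left(1969 + Q g + Q \left(-2035 - Q\right)\right)}{2183 + g} = \frac{1969 + Q + Q g + Q \left(-2035 - Q\right)}{2183 + g}$)
$2810 + y{\left(a,-2023 \right)} = 2810 + \frac{1969 - \left(-72\right)^{2} - -146448 - -145656}{2183 - 2023} = 2810 + \frac{1969 - 5184 + 146448 + 145656}{160} = 2810 + \frac{1}{160} \cdot 288889 = 2810 + \frac{288889}{160} = \frac{738489}{160}$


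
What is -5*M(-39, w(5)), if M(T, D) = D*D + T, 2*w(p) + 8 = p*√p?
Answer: -165/4 + 100*√5 ≈ 182.36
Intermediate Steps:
w(p) = -4 + p^(3/2)/2 (w(p) = -4 + (p*√p)/2 = -4 + p^(3/2)/2)
M(T, D) = T + D² (M(T, D) = D² + T = T + D²)
-5*M(-39, w(5)) = -5*(-39 + (-4 + 5^(3/2)/2)²) = -5*(-39 + (-4 + (5*√5)/2)²) = -5*(-39 + (-4 + 5*√5/2)²) = 195 - 5*(-4 + 5*√5/2)²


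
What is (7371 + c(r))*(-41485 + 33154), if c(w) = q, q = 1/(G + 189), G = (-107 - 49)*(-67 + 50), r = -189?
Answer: -58153190324/947 ≈ -6.1408e+7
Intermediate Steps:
G = 2652 (G = -156*(-17) = 2652)
q = 1/2841 (q = 1/(2652 + 189) = 1/2841 ≈ 0.00035199)
c(w) = 1/2841
(7371 + c(r))*(-41485 + 33154) = (7371 + 1/2841)*(-41485 + 33154) = (20941012/2841)*(-8331) = -58153190324/947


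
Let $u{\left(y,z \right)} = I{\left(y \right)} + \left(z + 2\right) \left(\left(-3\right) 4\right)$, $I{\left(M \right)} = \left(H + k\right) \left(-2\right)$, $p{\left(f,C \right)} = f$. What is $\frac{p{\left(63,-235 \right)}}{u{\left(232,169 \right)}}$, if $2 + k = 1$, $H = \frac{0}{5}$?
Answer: $- \frac{63}{2050} \approx -0.030732$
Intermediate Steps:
$H = 0$ ($H = 0 \cdot \frac{1}{5} = 0$)
$k = -1$ ($k = -2 + 1 = -1$)
$I{\left(M \right)} = 2$ ($I{\left(M \right)} = \left(0 - 1\right) \left(-2\right) = \left(-1\right) \left(-2\right) = 2$)
$u{\left(y,z \right)} = -22 - 12 z$ ($u{\left(y,z \right)} = 2 + \left(z + 2\right) \left(\left(-3\right) 4\right) = 2 + \left(2 + z\right) \left(-12\right) = 2 - \left(24 + 12 z\right) = -22 - 12 z$)
$\frac{p{\left(63,-235 \right)}}{u{\left(232,169 \right)}} = \frac{63}{-22 - 2028} = \frac{63}{-2050} = 63 \left(- \frac{1}{2050}\right) = - \frac{63}{2050}$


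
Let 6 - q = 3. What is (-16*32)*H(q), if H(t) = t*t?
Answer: -4608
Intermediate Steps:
q = 3 (q = 6 - 1*3 = 6 - 3 = 3)
H(t) = t**2
(-16*32)*H(q) = -16*32*3**2 = -512*9 = -4608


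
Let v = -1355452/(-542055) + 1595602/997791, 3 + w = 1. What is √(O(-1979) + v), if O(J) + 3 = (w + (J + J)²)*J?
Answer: I*√111963940245144623427014501136615/60095288945 ≈ 1.7608e+5*I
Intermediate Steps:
w = -2 (w = -3 + 1 = -2)
v = 246373538738/60095288945 (v = -1355452*(-1/542055) + 1595602*(1/997791) = 1355452/542055 + 1595602/997791 = 246373538738/60095288945 ≈ 4.0997)
O(J) = -3 + J*(-2 + 4*J²) (O(J) = -3 + (-2 + (J + J)²)*J = -3 + (-2 + (2*J)²)*J = -3 + (-2 + 4*J²)*J = -3 + J*(-2 + 4*J²))
√(O(-1979) + v) = √((-3 - 2*(-1979) + 4*(-1979)³) + 246373538738/60095288945) = √((-3 + 3958 + 4*(-7750636739)) + 246373538738/60095288945) = √((-3 + 3958 - 31002546956) + 246373538738/60095288945) = √(-31002543001 + 246373538738/60095288945) = √(-1863106779428508885207/60095288945) = I*√111963940245144623427014501136615/60095288945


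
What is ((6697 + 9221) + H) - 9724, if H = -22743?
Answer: -16549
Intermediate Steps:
((6697 + 9221) + H) - 9724 = ((6697 + 9221) - 22743) - 9724 = (15918 - 22743) - 9724 = -6825 - 9724 = -16549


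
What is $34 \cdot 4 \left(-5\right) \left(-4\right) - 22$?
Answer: $2698$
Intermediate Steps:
$34 \cdot 4 \left(-5\right) \left(-4\right) - 22 = 34 \left(\left(-20\right) \left(-4\right)\right) - 22 = 34 \cdot 80 - 22 = 2720 - 22 = 2698$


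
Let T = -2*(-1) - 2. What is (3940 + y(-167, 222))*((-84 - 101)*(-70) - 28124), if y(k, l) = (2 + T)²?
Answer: -59846256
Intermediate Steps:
T = 0 (T = 2 - 2 = 0)
y(k, l) = 4 (y(k, l) = (2 + 0)² = 2² = 4)
(3940 + y(-167, 222))*((-84 - 101)*(-70) - 28124) = (3940 + 4)*((-84 - 101)*(-70) - 28124) = 3944*(-185*(-70) - 28124) = 3944*(12950 - 28124) = 3944*(-15174) = -59846256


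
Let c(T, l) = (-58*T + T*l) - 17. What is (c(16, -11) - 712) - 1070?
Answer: -2903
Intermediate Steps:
c(T, l) = -17 - 58*T + T*l
(c(16, -11) - 712) - 1070 = ((-17 - 58*16 + 16*(-11)) - 712) - 1070 = ((-17 - 928 - 176) - 712) - 1070 = (-1121 - 712) - 1070 = -1833 - 1070 = -2903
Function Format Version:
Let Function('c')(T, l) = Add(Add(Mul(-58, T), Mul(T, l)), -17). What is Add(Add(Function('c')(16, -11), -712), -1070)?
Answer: -2903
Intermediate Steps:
Function('c')(T, l) = Add(-17, Mul(-58, T), Mul(T, l))
Add(Add(Function('c')(16, -11), -712), -1070) = Add(Add(Add(-17, Mul(-58, 16), Mul(16, -11)), -712), -1070) = Add(Add(Add(-17, -928, -176), -712), -1070) = Add(Add(-1121, -712), -1070) = Add(-1833, -1070) = -2903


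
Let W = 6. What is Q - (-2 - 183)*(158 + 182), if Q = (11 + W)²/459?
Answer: 1698317/27 ≈ 62901.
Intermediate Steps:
Q = 17/27 (Q = (11 + 6)²/459 = 17²*(1/459) = 289*(1/459) = 17/27 ≈ 0.62963)
Q - (-2 - 183)*(158 + 182) = 17/27 - (-2 - 183)*(158 + 182) = 17/27 - (-185)*340 = 17/27 - 1*(-62900) = 17/27 + 62900 = 1698317/27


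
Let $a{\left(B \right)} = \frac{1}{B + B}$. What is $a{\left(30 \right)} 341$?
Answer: $\frac{341}{60} \approx 5.6833$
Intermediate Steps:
$a{\left(B \right)} = \frac{1}{2 B}$
$a{\left(30 \right)} 341 = \frac{1}{2 \cdot 30} \cdot 341 = \frac{1}{2} \cdot \frac{1}{30} \cdot 341 = \frac{1}{60} \cdot 341 = \frac{341}{60}$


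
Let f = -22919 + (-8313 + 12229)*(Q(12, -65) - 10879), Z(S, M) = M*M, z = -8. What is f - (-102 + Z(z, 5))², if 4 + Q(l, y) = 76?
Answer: -42349060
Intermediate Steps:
Z(S, M) = M²
Q(l, y) = 72 (Q(l, y) = -4 + 76 = 72)
f = -42343131 (f = -22919 + (-8313 + 12229)*(72 - 10879) = -22919 + 3916*(-10807) = -22919 - 42320212 = -42343131)
f - (-102 + Z(z, 5))² = -42343131 - (-102 + 5²)² = -42343131 - (-102 + 25)² = -42343131 - 1*(-77)² = -42343131 - 1*5929 = -42343131 - 5929 = -42349060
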